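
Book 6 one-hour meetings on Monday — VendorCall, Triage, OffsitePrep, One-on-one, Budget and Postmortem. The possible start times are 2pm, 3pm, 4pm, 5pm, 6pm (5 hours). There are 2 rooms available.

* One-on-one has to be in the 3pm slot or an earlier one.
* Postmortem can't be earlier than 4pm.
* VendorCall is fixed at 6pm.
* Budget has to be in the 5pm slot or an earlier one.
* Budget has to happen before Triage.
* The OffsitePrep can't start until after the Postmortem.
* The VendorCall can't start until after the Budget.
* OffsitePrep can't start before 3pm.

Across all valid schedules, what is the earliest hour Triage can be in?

Precedence pushes Triage to at least 3pm.
Triage at 3pm is achievable: Triage=3pm; Postmortem=4pm; OffsitePrep=5pm; VendorCall=6pm; Budget=2pm; One-on-one=2pm.

3pm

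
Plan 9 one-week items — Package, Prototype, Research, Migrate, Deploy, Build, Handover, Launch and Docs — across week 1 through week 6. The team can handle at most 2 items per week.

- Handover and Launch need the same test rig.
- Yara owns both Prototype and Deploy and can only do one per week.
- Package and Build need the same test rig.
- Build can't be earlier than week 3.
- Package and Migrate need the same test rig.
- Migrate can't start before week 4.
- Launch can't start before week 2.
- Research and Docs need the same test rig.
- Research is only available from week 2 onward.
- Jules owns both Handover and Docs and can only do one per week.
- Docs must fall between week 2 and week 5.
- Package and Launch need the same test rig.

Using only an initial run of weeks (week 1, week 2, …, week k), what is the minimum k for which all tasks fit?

5

With at most 2 per week and 9 tasks, at least 5 weeks are needed.
Migrate can't be placed before week 4, so the schedule must run through at least week 4.
5 works (last occupied week: week 5): for example Prototype=week 1; Handover=week 5; Package=week 1; Migrate=week 4; Build=week 3; Launch=week 2; Docs=week 3; Deploy=week 4; Research=week 2.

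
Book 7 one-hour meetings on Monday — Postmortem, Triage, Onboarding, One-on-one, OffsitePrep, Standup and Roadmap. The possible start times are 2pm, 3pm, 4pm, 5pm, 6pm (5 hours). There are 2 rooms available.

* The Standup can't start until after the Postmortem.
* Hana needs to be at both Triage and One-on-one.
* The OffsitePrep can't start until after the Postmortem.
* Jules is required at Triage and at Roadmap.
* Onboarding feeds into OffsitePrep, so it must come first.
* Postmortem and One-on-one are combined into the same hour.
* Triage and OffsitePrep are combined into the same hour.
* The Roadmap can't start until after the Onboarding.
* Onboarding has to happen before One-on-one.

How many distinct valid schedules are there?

18

Splitting on Postmortem: it can be 3pm (12), 4pm (6). Listing each branch's schedules as (Triage, Onboarding, One-on-one, OffsitePrep, Standup, Roadmap):
Postmortem=3pm: (4pm,2pm,3pm,4pm,5pm,5pm) (4pm,2pm,3pm,4pm,5pm,6pm) (4pm,2pm,3pm,4pm,6pm,5pm) (4pm,2pm,3pm,4pm,6pm,6pm) (5pm,2pm,3pm,5pm,4pm,4pm) (5pm,2pm,3pm,5pm,4pm,6pm) (5pm,2pm,3pm,5pm,6pm,4pm) (5pm,2pm,3pm,5pm,6pm,6pm) (6pm,2pm,3pm,6pm,4pm,4pm) (6pm,2pm,3pm,6pm,4pm,5pm) (6pm,2pm,3pm,6pm,5pm,4pm) (6pm,2pm,3pm,6pm,5pm,5pm) — 12.
Postmortem=4pm: (5pm,2pm,4pm,5pm,6pm,3pm) (5pm,2pm,4pm,5pm,6pm,6pm) (5pm,3pm,4pm,5pm,6pm,6pm) (6pm,2pm,4pm,6pm,5pm,3pm) (6pm,2pm,4pm,6pm,5pm,5pm) (6pm,3pm,4pm,6pm,5pm,5pm) — 6.
Summing: 12 + 6 = 18.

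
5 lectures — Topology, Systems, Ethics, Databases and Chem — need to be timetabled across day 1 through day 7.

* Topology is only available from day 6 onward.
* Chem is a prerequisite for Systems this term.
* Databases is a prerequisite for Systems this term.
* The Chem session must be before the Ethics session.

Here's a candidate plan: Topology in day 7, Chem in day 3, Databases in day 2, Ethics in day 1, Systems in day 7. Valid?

No. The Chem session must be before the Ethics session is not satisfied.

The Chem session must be before the Ethics session — violated.
Chem is a prerequisite for Systems this term — holds.
Databases is a prerequisite for Systems this term — holds.
Topology is only available from day 6 onward — holds.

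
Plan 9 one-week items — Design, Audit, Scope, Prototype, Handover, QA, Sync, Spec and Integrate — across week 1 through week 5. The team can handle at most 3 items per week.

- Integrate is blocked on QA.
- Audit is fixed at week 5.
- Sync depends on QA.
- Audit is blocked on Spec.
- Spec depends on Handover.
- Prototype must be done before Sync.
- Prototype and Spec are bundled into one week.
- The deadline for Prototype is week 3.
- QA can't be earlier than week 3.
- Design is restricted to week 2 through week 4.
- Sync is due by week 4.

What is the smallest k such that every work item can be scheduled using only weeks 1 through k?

5

The precedence chain requires at least 3 distinct weeks.
With at most 3 per week and 9 work items, at least 3 weeks are needed.
Audit can't be placed before week 5, so the schedule must run through at least week 5.
5 works (last occupied week: week 5): for example Prototype in week 2, Integrate in week 4, QA in week 3, Spec in week 2, Sync in week 4, Scope in week 1, Audit in week 5, Handover in week 1, Design in week 2.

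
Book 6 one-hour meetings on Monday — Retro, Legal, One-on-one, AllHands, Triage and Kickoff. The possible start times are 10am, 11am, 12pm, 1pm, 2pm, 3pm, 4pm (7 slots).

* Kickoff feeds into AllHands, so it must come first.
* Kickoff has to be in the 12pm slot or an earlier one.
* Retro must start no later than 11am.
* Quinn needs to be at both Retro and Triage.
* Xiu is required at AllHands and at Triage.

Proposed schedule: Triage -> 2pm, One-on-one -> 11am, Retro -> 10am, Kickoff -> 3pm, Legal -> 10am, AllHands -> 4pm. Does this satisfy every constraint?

Invalid. Kickoff has to be in the 12pm slot or an earlier one.

Kickoff feeds into AllHands, so it must come first — holds.
Retro must start no later than 11am — holds.
Quinn needs to be at both Retro and Triage — holds.
Xiu is required at AllHands and at Triage — holds.
Kickoff has to be in the 12pm slot or an earlier one — violated.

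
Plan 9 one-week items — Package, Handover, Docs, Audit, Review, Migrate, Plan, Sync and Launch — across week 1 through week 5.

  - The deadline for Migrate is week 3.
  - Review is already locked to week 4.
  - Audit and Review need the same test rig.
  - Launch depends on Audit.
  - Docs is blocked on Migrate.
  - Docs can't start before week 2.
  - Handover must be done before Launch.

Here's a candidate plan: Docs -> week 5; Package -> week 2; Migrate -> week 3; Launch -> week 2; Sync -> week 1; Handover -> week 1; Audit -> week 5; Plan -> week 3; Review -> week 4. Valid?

No — it violates: Launch depends on Audit

Docs can't start before week 2 — holds.
Review is already locked to week 4 — holds.
Docs is blocked on Migrate — holds.
Audit and Review need the same test rig — holds.
The deadline for Migrate is week 3 — holds.
Handover must be done before Launch — holds.
Launch depends on Audit — violated.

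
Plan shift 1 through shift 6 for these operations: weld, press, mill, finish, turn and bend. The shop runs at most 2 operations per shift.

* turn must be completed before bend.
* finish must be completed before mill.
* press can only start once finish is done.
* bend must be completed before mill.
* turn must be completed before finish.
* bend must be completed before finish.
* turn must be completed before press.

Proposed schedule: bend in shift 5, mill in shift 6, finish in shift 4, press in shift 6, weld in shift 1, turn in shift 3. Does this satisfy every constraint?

turn must be completed before bend — holds.
finish must be completed before mill — holds.
turn must be completed before finish — holds.
press can only start once finish is done — holds.
turn must be completed before press — holds.
bend must be completed before mill — holds.
bend must be completed before finish — violated.
The shop runs at most 2 operations per shift — holds.

Invalid. bend must be completed before finish.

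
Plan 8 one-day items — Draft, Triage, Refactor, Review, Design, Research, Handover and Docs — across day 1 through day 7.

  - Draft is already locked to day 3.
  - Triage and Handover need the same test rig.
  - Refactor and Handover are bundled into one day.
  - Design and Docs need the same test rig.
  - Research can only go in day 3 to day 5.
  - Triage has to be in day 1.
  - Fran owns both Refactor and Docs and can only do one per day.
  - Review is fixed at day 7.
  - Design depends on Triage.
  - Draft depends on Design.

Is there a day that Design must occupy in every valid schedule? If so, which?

Triage is fixed at day 1 and must come before Design, so Design is at least day 2.
Draft is fixed at day 3 and must come after Design, so Design is at most day 2.
So Design must be day 2.

day 2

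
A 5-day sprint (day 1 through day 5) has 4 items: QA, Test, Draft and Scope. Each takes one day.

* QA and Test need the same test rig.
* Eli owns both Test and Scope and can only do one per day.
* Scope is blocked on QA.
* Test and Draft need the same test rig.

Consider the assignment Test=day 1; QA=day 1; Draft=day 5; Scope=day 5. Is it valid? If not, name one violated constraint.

Eli owns both Test and Scope and can only do one per day — holds.
Scope is blocked on QA — holds.
QA and Test need the same test rig — violated.
Test and Draft need the same test rig — holds.

Invalid. QA and Test need the same test rig.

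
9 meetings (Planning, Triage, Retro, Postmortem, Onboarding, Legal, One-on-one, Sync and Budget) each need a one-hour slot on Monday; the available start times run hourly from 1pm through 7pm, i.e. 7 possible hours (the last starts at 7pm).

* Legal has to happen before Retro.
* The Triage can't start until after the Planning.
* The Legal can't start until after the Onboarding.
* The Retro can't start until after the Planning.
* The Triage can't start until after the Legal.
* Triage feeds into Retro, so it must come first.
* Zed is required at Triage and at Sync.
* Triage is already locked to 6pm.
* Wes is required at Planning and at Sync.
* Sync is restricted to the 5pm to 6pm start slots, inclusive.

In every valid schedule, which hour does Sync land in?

5pm

Sync's window is 5pm–6pm.
Triage is fixed at 6pm, and Sync can't share a hour with Triage.
So Sync must be 5pm.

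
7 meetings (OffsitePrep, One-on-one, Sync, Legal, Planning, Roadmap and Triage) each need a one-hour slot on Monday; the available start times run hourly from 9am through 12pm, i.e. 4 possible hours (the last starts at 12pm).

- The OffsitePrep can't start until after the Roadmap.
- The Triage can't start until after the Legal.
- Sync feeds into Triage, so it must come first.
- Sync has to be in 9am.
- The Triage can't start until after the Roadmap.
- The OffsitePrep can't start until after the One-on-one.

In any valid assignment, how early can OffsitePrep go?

Precedence pushes OffsitePrep to at least 10am.
OffsitePrep at 10am is achievable: Planning -> 9am; Roadmap -> 9am; Sync -> 9am; One-on-one -> 9am; Legal -> 9am; Triage -> 10am; OffsitePrep -> 10am.

10am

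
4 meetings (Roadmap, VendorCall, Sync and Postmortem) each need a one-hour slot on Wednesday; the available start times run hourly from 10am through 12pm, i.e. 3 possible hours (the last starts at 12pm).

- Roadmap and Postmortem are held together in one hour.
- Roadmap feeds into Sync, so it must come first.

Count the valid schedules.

Splitting on Roadmap: it can be 10am (6), 11am (3). Listing each branch's schedules as (VendorCall, Sync, Postmortem):
Roadmap=10am: (10am,11am,10am) (10am,12pm,10am) (11am,11am,10am) (11am,12pm,10am) (12pm,11am,10am) (12pm,12pm,10am) — 6.
Roadmap=11am: (10am,12pm,11am) (11am,12pm,11am) (12pm,12pm,11am) — 3.
Summing: 6 + 3 = 9.

9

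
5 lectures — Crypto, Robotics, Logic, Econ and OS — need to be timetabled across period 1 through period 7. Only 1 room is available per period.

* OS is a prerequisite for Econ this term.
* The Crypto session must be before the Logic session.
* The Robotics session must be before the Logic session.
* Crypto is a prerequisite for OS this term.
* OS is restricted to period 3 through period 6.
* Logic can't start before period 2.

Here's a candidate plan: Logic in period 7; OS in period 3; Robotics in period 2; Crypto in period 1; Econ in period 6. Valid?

Logic can't start before period 2 — holds.
OS is a prerequisite for Econ this term — holds.
Crypto is a prerequisite for OS this term — holds.
Only 1 room is available per period — holds.
The Robotics session must be before the Logic session — holds.
OS is restricted to period 3 through period 6 — holds.
The Crypto session must be before the Logic session — holds.

Valid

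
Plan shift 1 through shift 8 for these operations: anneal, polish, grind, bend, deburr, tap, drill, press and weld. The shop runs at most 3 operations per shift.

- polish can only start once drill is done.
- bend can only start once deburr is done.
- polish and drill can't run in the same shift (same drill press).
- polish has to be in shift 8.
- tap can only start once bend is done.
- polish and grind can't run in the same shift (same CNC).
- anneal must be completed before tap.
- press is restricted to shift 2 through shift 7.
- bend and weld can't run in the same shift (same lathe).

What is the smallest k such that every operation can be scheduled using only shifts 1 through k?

The precedence chain requires at least 3 distinct shifts.
With at most 3 per shift and 9 operations, at least 3 shifts are needed.
polish can't be placed before shift 8, so the schedule must run through at least shift 8.
8 works (last occupied shift: shift 8): for example drill in shift 1; press in shift 2; polish in shift 8; tap in shift 3; deburr in shift 1; bend in shift 2; anneal in shift 1; weld in shift 3; grind in shift 2.

8 shifts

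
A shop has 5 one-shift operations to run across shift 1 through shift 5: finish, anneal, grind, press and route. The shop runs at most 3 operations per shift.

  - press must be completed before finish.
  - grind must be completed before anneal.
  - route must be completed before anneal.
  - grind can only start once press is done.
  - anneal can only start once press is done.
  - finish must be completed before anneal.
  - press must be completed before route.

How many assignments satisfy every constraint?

46

Splitting on finish: it can be shift 2 (14), shift 3 (18), shift 4 (14). Listing each branch's schedules as (anneal, grind, press, route) by shift number:
finish=shift 2: (3,2,1,2) (4,2,1,2) (4,2,1,3) (4,3,1,2) (4,3,1,3) (5,2,1,2) (5,2,1,3) (5,2,1,4) (5,3,1,2) (5,3,1,3) (5,3,1,4) (5,4,1,2) (5,4,1,3) (5,4,1,4) — 14.
finish=shift 3: (4,2,1,2) (4,2,1,3) (4,3,1,2) (4,3,1,3) (4,3,2,3) (5,2,1,2) (5,2,1,3) (5,2,1,4) (5,3,1,2) (5,3,1,3) (5,3,1,4) (5,3,2,3) (5,3,2,4) (5,4,1,2) (5,4,1,3) (5,4,1,4) (5,4,2,3) (5,4,2,4) — 18.
finish=shift 4: (5,2,1,2) (5,2,1,3) (5,2,1,4) (5,3,1,2) (5,3,1,3) (5,3,1,4) (5,3,2,3) (5,3,2,4) (5,4,1,2) (5,4,1,3) (5,4,1,4) (5,4,2,3) (5,4,2,4) (5,4,3,4) — 14.
Summing: 14 + 18 + 14 = 46.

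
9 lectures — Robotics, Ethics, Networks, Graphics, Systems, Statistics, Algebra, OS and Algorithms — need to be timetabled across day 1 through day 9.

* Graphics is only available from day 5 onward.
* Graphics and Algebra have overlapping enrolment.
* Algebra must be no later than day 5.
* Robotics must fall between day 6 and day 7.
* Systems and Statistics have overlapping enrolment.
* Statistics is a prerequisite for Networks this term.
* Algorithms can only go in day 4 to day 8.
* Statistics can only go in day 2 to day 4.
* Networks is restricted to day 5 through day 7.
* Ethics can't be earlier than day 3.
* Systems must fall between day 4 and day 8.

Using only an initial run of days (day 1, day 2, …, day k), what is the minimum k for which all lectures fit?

The precedence chain requires at least 2 distinct days.
Robotics can't be placed before day 6, so the schedule must run through at least day 6.
6 works (last occupied day: day 6): for example Algorithms=day 4; Networks=day 5; Systems=day 4; Statistics=day 2; Ethics=day 3; Robotics=day 6; Algebra=day 1; OS=day 1; Graphics=day 5.

6 days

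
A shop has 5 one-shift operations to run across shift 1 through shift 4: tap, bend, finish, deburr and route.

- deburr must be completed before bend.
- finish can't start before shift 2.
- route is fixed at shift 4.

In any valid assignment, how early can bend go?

Precedence pushes bend to at least shift 2.
bend at shift 2 is achievable: deburr -> shift 1, finish -> shift 2, tap -> shift 1, bend -> shift 2, route -> shift 4.

shift 2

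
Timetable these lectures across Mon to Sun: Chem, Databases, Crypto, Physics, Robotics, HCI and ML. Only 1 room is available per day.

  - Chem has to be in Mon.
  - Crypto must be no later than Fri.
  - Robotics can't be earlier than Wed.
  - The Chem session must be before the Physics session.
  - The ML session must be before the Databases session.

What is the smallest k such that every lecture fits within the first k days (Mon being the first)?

The precedence chain requires at least 2 distinct days.
With at most 1 per day and 7 lectures, at least 7 days are needed.
Robotics can't be placed before Wed — that is day 3 counting from Mon — so the schedule must run through at least 3 days.
7 works (last occupied day: Sun): for example Databases -> Fri; Chem -> Mon; Crypto -> Tue; ML -> Thu; Robotics -> Wed; HCI -> Sun; Physics -> Sat.

7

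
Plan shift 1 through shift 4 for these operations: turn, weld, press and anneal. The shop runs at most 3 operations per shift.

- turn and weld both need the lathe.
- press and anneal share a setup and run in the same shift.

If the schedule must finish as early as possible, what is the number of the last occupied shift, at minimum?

With at most 3 per shift and 4 operations, at least 2 shifts are needed.
2 works (last occupied shift: shift 2): for example press -> shift 1, anneal -> shift 1, weld -> shift 2, turn -> shift 1.

shift 2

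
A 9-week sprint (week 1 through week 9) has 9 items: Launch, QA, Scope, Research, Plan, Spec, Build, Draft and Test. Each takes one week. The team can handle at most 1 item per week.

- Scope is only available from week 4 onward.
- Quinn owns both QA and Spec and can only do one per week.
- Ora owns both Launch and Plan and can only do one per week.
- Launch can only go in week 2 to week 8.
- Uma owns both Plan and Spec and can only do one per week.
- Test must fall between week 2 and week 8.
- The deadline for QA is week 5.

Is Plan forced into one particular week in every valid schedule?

No

Plan can be week 1 (e.g. Spec in week 7, Scope in week 4, Plan in week 1, Research in week 6, Test in week 5, Build in week 8, Draft in week 9, QA in week 2, Launch in week 3) or week 2 (e.g. Test=week 5; Spec=week 7; Plan=week 2; Research=week 6; Scope=week 4; QA=week 1; Build=week 8; Launch=week 3; Draft=week 9).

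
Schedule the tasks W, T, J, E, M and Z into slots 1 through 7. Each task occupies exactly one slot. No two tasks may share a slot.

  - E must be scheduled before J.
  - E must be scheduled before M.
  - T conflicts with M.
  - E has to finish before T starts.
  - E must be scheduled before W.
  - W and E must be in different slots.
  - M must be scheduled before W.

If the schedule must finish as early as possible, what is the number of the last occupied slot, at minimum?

slot 6

The precedence chain requires at least 3 distinct slots.
With at most 1 per slot and 6 tasks, at least 6 slots are needed.
6 works (last occupied slot: 6): for example Z=6; W=3; M=2; J=5; E=1; T=4.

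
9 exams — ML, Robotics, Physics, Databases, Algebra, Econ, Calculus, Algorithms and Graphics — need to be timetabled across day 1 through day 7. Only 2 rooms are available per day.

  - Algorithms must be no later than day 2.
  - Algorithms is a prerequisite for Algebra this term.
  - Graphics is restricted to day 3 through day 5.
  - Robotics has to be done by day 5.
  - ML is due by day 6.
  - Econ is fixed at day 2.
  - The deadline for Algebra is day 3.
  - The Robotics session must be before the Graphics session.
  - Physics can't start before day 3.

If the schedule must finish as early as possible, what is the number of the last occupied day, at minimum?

The precedence chain requires at least 2 distinct days.
With at most 2 per day and 9 exams, at least 5 days are needed.
Physics can't be placed before day 3, so the schedule must run through at least day 3.
5 works (last occupied day: day 5): for example Econ -> day 2; Physics -> day 3; Algorithms -> day 1; Calculus -> day 5; Graphics -> day 3; Databases -> day 4; Algebra -> day 2; Robotics -> day 1; ML -> day 4.

day 5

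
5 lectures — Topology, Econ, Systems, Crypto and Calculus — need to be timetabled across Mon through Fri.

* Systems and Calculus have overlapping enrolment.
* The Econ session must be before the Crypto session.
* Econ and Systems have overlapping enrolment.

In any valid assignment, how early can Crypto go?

Precedence pushes Crypto to at least Tue.
Crypto at Tue is achievable: Topology -> Mon; Crypto -> Tue; Econ -> Mon; Calculus -> Mon; Systems -> Tue.

Tue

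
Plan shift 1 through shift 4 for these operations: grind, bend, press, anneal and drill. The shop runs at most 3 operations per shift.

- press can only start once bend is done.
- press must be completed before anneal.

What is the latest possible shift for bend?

shift 2

Downstream work caps bend at shift 2.
bend at shift 2 is achievable: grind -> shift 1; anneal -> shift 4; drill -> shift 1; bend -> shift 2; press -> shift 3.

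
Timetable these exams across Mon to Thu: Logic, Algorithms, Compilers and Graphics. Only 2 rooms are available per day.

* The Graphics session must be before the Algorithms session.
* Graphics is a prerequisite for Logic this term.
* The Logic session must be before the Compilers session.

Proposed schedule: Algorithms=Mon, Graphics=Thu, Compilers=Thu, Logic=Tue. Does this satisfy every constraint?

The Graphics session must be before the Algorithms session — violated.
Graphics is a prerequisite for Logic this term — violated.
The Logic session must be before the Compilers session — holds.
Only 2 rooms are available per day — holds.

No — it violates: The Graphics session must be before the Algorithms session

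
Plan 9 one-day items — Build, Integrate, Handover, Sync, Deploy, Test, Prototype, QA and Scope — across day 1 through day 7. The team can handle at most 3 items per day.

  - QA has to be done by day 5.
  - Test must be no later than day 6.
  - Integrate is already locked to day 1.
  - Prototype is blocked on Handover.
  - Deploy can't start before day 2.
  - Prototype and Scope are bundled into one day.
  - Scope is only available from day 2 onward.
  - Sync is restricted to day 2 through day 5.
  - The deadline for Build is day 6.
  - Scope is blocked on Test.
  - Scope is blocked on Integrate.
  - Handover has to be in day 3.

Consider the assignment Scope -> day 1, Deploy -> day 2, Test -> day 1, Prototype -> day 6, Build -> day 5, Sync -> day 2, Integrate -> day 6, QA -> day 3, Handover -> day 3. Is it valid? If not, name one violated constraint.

Prototype and Scope are bundled into one day — violated.
Prototype is blocked on Handover — holds.
Integrate is already locked to day 1 — violated.
Handover has to be in day 3 — holds.
Scope is blocked on Test — violated.
The team can handle at most 3 items per day — holds.
Scope is only available from day 2 onward — violated.
QA has to be done by day 5 — holds.
Deploy can't start before day 2 — holds.
Sync is restricted to day 2 through day 5 — holds.
Scope is blocked on Integrate — violated.
Test must be no later than day 6 — holds.
The deadline for Build is day 6 — holds.

No. Scope is blocked on Integrate is not satisfied.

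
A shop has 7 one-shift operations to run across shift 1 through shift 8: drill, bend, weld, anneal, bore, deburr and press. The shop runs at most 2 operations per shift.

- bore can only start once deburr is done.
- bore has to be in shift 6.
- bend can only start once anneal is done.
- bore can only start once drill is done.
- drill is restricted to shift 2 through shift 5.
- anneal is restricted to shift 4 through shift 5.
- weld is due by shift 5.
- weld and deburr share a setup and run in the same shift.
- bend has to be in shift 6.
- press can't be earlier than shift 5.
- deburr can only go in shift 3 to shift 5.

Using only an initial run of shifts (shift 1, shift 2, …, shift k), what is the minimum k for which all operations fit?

The precedence chain requires at least 2 distinct shifts.
With at most 2 per shift and 7 operations, at least 4 shifts are needed.
bend can't be placed before shift 6, so the schedule must run through at least shift 6.
6 works (last occupied shift: shift 6): for example bore in shift 6; bend in shift 6; press in shift 5; drill in shift 2; weld in shift 3; anneal in shift 4; deburr in shift 3.

6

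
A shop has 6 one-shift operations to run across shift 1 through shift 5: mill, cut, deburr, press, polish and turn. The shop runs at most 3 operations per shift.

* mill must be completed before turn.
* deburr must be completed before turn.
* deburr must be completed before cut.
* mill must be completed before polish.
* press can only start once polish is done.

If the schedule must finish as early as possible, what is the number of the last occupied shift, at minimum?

The precedence chain requires at least 3 distinct shifts.
With at most 3 per shift and 6 operations, at least 2 shifts are needed.
3 works (last occupied shift: shift 3): for example press -> shift 3; cut -> shift 2; polish -> shift 2; turn -> shift 2; mill -> shift 1; deburr -> shift 1.

shift 3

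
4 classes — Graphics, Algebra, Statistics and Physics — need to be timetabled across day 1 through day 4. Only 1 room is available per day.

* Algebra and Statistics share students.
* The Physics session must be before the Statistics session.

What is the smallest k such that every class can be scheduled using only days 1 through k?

The precedence chain requires at least 2 distinct days.
With at most 1 per day and 4 classes, at least 4 days are needed.
4 works (last occupied day: day 4): for example Graphics -> day 3; Physics -> day 1; Algebra -> day 4; Statistics -> day 2.

4 days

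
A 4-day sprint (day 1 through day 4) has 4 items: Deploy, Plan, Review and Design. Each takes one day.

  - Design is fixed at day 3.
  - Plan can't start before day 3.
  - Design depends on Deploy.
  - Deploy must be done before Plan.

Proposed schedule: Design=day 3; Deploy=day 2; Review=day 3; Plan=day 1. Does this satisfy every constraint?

No — it violates: Plan can't start before day 3

Plan can't start before day 3 — violated.
Design depends on Deploy — holds.
Design is fixed at day 3 — holds.
Deploy must be done before Plan — violated.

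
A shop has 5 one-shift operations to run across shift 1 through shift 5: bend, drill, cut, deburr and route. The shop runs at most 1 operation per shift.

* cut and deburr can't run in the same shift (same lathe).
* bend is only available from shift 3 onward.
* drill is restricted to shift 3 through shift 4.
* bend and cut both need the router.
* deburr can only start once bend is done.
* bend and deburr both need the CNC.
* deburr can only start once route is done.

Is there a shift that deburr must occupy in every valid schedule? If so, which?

shift 5

Precedence pushes deburr to at least shift 4.
So deburr is pinned to shift 5.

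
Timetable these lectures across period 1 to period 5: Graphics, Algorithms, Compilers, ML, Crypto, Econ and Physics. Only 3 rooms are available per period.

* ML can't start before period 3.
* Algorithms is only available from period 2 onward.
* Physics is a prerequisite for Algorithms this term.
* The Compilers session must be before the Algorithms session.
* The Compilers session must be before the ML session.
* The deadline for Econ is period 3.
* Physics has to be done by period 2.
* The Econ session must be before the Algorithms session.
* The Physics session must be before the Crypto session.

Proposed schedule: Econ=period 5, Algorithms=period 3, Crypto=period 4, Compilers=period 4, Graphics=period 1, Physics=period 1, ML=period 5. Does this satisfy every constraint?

Invalid. The Econ session must be before the Algorithms session.

The Physics session must be before the Crypto session — holds.
The Compilers session must be before the Algorithms session — violated.
The Econ session must be before the Algorithms session — violated.
The deadline for Econ is period 3 — violated.
Physics is a prerequisite for Algorithms this term — holds.
The Compilers session must be before the ML session — holds.
Only 3 rooms are available per period — holds.
Algorithms is only available from period 2 onward — holds.
ML can't start before period 3 — holds.
Physics has to be done by period 2 — holds.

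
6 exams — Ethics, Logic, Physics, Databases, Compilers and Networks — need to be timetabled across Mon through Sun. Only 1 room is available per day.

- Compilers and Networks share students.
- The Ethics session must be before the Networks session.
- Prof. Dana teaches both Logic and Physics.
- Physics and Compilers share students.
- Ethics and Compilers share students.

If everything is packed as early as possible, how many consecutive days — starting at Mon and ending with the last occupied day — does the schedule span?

The precedence chain requires at least 2 distinct days.
With at most 1 per day and 6 exams, at least 6 days are needed.
6 works (last occupied day: Sat): for example Ethics -> Mon; Databases -> Fri; Networks -> Tue; Compilers -> Sat; Physics -> Thu; Logic -> Wed.

6 days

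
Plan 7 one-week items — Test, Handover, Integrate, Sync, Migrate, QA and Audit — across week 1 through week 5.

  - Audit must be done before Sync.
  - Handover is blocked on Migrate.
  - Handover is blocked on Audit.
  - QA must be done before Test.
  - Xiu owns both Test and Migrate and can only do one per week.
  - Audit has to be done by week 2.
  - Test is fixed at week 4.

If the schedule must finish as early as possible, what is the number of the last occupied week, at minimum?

week 4

The precedence chain requires at least 2 distinct weeks.
Test can't be placed before week 4, so the schedule must run through at least week 4.
4 works (last occupied week: week 4): for example Migrate -> week 1, Handover -> week 2, Sync -> week 2, Integrate -> week 1, QA -> week 1, Test -> week 4, Audit -> week 1.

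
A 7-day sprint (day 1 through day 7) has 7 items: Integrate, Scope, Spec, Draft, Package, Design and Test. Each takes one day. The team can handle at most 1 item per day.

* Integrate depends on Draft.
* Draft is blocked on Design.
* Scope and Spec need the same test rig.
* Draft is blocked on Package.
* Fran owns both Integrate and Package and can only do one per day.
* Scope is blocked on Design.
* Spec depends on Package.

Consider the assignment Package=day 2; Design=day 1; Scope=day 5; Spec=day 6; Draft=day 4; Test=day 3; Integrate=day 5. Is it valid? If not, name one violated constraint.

Scope is blocked on Design — holds.
Spec depends on Package — holds.
Integrate depends on Draft — holds.
The team can handle at most 1 item per day — violated.
Draft is blocked on Package — holds.
Fran owns both Integrate and Package and can only do one per day — holds.
Scope and Spec need the same test rig — holds.
Draft is blocked on Design — holds.

No — it violates: The team can handle at most 1 item per day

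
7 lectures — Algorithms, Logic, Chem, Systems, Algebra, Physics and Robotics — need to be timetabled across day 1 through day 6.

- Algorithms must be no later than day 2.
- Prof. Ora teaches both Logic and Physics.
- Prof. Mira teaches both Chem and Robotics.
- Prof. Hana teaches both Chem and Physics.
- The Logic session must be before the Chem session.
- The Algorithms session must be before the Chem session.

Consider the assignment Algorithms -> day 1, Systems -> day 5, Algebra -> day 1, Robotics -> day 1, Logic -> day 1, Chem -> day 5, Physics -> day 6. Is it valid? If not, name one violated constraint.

Prof. Ora teaches both Logic and Physics — holds.
Prof. Hana teaches both Chem and Physics — holds.
Algorithms must be no later than day 2 — holds.
The Algorithms session must be before the Chem session — holds.
Prof. Mira teaches both Chem and Robotics — holds.
The Logic session must be before the Chem session — holds.

Valid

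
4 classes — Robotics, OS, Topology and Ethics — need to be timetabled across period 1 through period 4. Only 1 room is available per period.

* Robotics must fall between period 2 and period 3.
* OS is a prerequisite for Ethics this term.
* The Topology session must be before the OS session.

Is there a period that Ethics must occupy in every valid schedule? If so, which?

Precedence pushes Ethics to at least period 3.
So Ethics is pinned to period 4.

period 4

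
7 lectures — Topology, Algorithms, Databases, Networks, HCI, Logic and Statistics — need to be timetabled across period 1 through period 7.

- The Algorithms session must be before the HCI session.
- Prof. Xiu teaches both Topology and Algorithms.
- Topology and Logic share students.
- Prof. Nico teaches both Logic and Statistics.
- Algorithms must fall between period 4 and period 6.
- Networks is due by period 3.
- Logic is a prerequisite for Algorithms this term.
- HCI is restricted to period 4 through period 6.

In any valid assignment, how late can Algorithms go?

period 5

Algorithms is available from period 4; Algorithms's own window allows nothing later than period 6; downstream work caps Algorithms at period 5.
Algorithms at period 5 is achievable: HCI in period 6; Databases in period 1; Logic in period 1; Statistics in period 2; Algorithms in period 5; Networks in period 1; Topology in period 2.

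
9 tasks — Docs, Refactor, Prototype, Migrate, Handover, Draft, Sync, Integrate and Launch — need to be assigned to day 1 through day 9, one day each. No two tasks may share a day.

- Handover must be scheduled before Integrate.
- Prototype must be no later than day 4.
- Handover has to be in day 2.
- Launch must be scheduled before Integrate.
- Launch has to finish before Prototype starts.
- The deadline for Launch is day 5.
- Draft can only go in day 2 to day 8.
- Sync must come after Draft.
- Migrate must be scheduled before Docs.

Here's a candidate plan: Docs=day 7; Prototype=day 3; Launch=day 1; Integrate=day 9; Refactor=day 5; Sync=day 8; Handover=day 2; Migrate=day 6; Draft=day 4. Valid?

Draft can only go in day 2 to day 8 — holds.
Handover must be scheduled before Integrate — holds.
Handover has to be in day 2 — holds.
No two tasks may share a day — holds.
Sync must come after Draft — holds.
The deadline for Launch is day 5 — holds.
Prototype must be no later than day 4 — holds.
Launch has to finish before Prototype starts — holds.
Launch must be scheduled before Integrate — holds.
Migrate must be scheduled before Docs — holds.

Yes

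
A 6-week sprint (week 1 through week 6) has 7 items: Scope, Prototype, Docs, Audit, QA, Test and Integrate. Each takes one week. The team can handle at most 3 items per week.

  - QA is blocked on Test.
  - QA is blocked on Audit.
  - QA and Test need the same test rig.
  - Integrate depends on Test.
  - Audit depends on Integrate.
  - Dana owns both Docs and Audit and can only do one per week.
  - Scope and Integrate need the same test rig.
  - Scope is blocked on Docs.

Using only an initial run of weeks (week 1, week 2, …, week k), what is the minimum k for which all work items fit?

The precedence chain requires at least 4 distinct weeks.
With at most 3 per week and 7 work items, at least 3 weeks are needed.
4 works (last occupied week: week 4): for example Scope -> week 3; QA -> week 4; Integrate -> week 2; Docs -> week 1; Test -> week 1; Audit -> week 3; Prototype -> week 1.

4 weeks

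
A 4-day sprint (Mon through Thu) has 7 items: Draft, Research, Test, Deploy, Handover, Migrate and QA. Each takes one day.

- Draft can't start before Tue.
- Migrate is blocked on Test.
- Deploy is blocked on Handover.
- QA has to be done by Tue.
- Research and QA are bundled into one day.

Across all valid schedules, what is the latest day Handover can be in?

Downstream work caps Handover at Wed.
Handover at Wed is achievable: Deploy=Thu; Handover=Wed; Research=Mon; Migrate=Tue; Test=Mon; Draft=Tue; QA=Mon.

Wed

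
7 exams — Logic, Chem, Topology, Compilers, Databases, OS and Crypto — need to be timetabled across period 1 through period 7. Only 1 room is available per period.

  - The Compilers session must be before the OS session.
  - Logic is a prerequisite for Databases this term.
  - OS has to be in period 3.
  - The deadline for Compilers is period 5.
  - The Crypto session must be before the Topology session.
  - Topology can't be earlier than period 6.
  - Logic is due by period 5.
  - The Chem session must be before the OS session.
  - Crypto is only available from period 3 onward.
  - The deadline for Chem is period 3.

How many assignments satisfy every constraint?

Splitting on Logic: it can be period 4 (6), period 5 (4). Listing each branch's schedules as (Chem, Topology, Compilers, Databases, OS, Crypto) by period number:
Logic=period 4: (1,6,2,7,3,5) (1,7,2,5,3,6) (1,7,2,6,3,5) (2,6,1,7,3,5) (2,7,1,5,3,6) (2,7,1,6,3,5) — 6.
Logic=period 5: (1,6,2,7,3,4) (1,7,2,6,3,4) (2,6,1,7,3,4) (2,7,1,6,3,4) — 4.
Summing: 6 + 4 = 10.

10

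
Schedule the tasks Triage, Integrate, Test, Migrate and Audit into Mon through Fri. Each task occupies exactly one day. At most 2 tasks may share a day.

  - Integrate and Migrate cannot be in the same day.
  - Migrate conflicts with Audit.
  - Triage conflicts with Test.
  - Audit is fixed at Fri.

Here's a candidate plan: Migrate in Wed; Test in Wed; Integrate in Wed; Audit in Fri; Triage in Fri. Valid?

Integrate and Migrate cannot be in the same day — violated.
Audit is fixed at Fri — holds.
At most 2 tasks may share a day — violated.
Migrate conflicts with Audit — holds.
Triage conflicts with Test — holds.

Invalid. Integrate and Migrate cannot be in the same day.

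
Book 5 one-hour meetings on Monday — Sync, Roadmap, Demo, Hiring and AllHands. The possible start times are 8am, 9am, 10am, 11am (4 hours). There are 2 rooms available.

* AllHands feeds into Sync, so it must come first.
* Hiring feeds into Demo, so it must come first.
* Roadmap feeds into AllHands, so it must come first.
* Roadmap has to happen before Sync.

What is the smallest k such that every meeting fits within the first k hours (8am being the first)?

The precedence chain requires at least 3 distinct hours.
With at most 2 per hour and 5 meetings, at least 3 hours are needed.
3 works (last occupied hour: 10am): for example Roadmap in 8am, AllHands in 9am, Demo in 9am, Hiring in 8am, Sync in 10am.

3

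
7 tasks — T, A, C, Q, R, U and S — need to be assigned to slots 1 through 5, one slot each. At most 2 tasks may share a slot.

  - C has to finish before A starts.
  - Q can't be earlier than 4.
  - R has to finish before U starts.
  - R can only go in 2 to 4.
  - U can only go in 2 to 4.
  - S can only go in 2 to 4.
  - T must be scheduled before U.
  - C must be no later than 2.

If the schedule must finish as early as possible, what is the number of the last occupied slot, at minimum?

The precedence chain requires at least 2 distinct slots.
With at most 2 per slot and 7 tasks, at least 4 slots are needed.
Q can't be placed before 4, so the schedule must run through at least slot 4.
4 works (last occupied slot: 4): for example T in 1, C in 1, R in 2, U in 3, S in 2, A in 3, Q in 4.

slot 4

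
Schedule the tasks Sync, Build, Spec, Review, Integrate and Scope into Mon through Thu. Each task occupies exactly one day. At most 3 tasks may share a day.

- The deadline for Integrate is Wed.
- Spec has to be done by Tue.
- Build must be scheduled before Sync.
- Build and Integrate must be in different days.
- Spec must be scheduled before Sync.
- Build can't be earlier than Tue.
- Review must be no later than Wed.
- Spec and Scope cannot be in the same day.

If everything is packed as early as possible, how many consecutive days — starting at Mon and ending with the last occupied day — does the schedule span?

The precedence chain requires at least 2 distinct days.
With at most 3 per day and 6 tasks, at least 2 days are needed.
Propagating the time windows through the other constraints, Sync can't land before Wed — that is day 3 counting from Mon — so the schedule must run through at least 3 days.
3 works (last occupied day: Wed): for example Sync=Wed; Build=Tue; Scope=Tue; Integrate=Mon; Spec=Mon; Review=Mon.

3 days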